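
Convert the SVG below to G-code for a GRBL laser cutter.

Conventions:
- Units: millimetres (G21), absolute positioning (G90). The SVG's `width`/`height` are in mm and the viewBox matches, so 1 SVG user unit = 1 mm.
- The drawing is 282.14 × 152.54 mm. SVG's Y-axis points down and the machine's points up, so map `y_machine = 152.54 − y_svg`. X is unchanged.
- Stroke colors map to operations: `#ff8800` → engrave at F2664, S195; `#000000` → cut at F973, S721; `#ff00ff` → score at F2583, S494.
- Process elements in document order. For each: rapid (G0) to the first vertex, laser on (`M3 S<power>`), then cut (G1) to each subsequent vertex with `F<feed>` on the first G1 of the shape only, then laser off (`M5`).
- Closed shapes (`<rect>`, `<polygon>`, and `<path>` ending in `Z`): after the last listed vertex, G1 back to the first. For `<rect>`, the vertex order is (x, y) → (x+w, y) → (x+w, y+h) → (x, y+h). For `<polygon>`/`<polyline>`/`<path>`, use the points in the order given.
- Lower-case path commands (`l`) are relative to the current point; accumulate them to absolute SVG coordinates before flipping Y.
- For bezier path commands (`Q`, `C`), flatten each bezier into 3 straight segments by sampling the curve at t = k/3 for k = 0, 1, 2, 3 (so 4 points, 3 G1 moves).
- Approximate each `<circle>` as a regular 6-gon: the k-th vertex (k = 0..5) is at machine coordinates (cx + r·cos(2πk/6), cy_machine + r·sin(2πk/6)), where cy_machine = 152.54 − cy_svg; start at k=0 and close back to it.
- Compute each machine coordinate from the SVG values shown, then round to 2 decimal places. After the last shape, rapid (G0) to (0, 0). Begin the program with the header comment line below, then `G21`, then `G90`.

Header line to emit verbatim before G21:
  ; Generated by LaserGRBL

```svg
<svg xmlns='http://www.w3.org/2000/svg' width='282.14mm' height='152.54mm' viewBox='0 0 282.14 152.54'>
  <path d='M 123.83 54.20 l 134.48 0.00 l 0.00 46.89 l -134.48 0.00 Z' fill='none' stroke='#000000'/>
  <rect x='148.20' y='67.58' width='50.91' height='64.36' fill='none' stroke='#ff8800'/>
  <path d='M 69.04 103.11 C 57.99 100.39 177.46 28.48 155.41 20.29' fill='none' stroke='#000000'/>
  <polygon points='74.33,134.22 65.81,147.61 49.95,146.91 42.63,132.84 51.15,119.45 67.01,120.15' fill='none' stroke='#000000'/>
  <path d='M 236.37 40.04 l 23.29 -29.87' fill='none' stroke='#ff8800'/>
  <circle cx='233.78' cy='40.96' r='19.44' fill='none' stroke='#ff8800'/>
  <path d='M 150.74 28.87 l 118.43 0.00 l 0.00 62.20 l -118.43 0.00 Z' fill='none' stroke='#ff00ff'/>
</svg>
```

viewBox `0 0 282.14 152.54` with mm width/height → 1 unit = 1 mm. Flip: y_m = 152.54 − y_svg.

**Shape 1** — `<path>` rectangle, stroke `#000000` → cut (S721, F973). Machine vertices: (123.83,98.34) → (258.31,98.34) → (258.31,51.45) → (123.83,51.45) → (123.83,98.34). Closed: final G1 returns to the first vertex.

**Shape 2** — `<rect>` rectangle, stroke `#ff8800` → engrave (S195, F2664). Machine vertices: (148.20,84.96) → (199.11,84.96) → (199.11,20.60) → (148.20,20.60) → (148.20,84.96). Closed: final G1 returns to the first vertex.

**Shape 3** — `<path>` cubic bezier, stroke `#000000` → cut (S721, F973). Control points (SVG): P0=(69.04,103.11), P1=(57.99,100.39), P2=(177.46,28.48), P3=(155.41,20.29); sampled at t=k/3. Machine vertices: (69.04,49.43) → (91.42,70.29) → (140.36,107.74) → (155.41,132.25). Open path.

**Shape 4** — `<polygon>` regular polygon, stroke `#000000` → cut (S721, F973). Machine vertices: (74.33,18.32) → (65.81,4.93) → (49.95,5.63) → (42.63,19.70) → (51.15,33.09) → (67.01,32.39) → (74.33,18.32). Closed: final G1 returns to the first vertex.

**Shape 5** — `<path>` line segment, stroke `#ff8800` → engrave (S195, F2664). Machine vertices: (236.37,112.50) → (259.66,142.37). Open path.

**Shape 6** — `<circle>` circle, stroke `#ff8800` → engrave (S195, F2664). Machine vertices: (253.22,111.58) → (243.50,128.42) → (224.06,128.42) → (214.34,111.58) → (224.06,94.74) → (243.50,94.74) → (253.22,111.58). Closed: final G1 returns to the first vertex.

**Shape 7** — `<path>` rectangle, stroke `#ff00ff` → score (S494, F2583). Machine vertices: (150.74,123.67) → (269.17,123.67) → (269.17,61.47) → (150.74,61.47) → (150.74,123.67). Closed: final G1 returns to the first vertex.

; Generated by LaserGRBL
G21
G90
G0 X123.83 Y98.34
M3 S721
G1 X258.31 Y98.34 F973
G1 X258.31 Y51.45
G1 X123.83 Y51.45
G1 X123.83 Y98.34
M5
G0 X148.20 Y84.96
M3 S195
G1 X199.11 Y84.96 F2664
G1 X199.11 Y20.60
G1 X148.20 Y20.60
G1 X148.20 Y84.96
M5
G0 X69.04 Y49.43
M3 S721
G1 X91.42 Y70.29 F973
G1 X140.36 Y107.74
G1 X155.41 Y132.25
M5
G0 X74.33 Y18.32
M3 S721
G1 X65.81 Y4.93 F973
G1 X49.95 Y5.63
G1 X42.63 Y19.70
G1 X51.15 Y33.09
G1 X67.01 Y32.39
G1 X74.33 Y18.32
M5
G0 X236.37 Y112.50
M3 S195
G1 X259.66 Y142.37 F2664
M5
G0 X253.22 Y111.58
M3 S195
G1 X243.50 Y128.42 F2664
G1 X224.06 Y128.42
G1 X214.34 Y111.58
G1 X224.06 Y94.74
G1 X243.50 Y94.74
G1 X253.22 Y111.58
M5
G0 X150.74 Y123.67
M3 S494
G1 X269.17 Y123.67 F2583
G1 X269.17 Y61.47
G1 X150.74 Y61.47
G1 X150.74 Y123.67
M5
G0 X0.00 Y0.00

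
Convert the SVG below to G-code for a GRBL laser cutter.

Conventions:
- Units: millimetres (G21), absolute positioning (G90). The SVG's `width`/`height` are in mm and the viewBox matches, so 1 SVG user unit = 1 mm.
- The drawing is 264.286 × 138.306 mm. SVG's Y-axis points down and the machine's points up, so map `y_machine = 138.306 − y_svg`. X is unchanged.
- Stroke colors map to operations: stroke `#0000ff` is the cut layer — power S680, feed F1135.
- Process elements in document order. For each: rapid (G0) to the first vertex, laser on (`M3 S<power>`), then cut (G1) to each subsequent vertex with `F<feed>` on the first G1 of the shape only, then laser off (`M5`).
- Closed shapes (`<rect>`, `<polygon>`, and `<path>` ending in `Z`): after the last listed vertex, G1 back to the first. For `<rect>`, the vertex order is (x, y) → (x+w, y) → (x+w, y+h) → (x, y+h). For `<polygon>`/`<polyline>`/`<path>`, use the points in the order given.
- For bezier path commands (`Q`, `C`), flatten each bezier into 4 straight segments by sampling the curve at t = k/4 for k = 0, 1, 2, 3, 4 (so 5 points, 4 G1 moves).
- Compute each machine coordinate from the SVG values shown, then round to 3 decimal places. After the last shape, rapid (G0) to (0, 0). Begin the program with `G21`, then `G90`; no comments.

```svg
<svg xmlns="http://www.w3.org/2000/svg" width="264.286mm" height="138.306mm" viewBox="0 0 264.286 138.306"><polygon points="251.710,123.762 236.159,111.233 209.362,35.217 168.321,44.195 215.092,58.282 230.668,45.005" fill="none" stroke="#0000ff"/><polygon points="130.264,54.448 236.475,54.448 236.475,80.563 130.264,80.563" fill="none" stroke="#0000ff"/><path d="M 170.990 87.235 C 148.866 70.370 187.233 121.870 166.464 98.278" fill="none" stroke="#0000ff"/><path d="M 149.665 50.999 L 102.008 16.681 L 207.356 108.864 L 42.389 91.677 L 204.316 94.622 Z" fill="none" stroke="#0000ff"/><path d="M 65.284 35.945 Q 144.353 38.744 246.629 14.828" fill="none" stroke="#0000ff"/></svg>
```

1 u = 1 mm; y_m = 138.306 − y.

[1] `<polygon>` closed polygon, #0000ff→cut S680 F1135: (251.710,14.544) → (236.159,27.073) → (209.362,103.089) → (168.321,94.111) → (215.092,80.024) → (230.668,93.301) → (251.710,14.544) (closed)

[2] `<polygon>` rectangle, #0000ff→cut S680 F1135: (130.264,83.858) → (236.475,83.858) → (236.475,57.743) → (130.264,57.743) → (130.264,83.858) (closed)

[3] `<path>` cubic bezier, #0000ff→cut S680 F1135: (170.990,51.071) → (163.870,53.143) → (168.219,43.027) → (172.822,34.172) → (166.464,40.028)

[4] `<path>` closed polygon, #0000ff→cut S680 F1135: (149.665,87.307) → (102.008,121.625) → (207.356,29.442) → (42.389,46.629) → (204.316,43.684) → (149.665,87.307) (closed)

[5] `<path>` quadratic bezier, #0000ff→cut S680 F1135: (65.284,102.361) → (106.269,102.631) → (150.155,106.241) → (196.941,113.190) → (246.629,123.478)

G21
G90
G0 X251.710 Y14.544
M3 S680
G1 X236.159 Y27.073 F1135
G1 X209.362 Y103.089
G1 X168.321 Y94.111
G1 X215.092 Y80.024
G1 X230.668 Y93.301
G1 X251.710 Y14.544
M5
G0 X130.264 Y83.858
M3 S680
G1 X236.475 Y83.858 F1135
G1 X236.475 Y57.743
G1 X130.264 Y57.743
G1 X130.264 Y83.858
M5
G0 X170.990 Y51.071
M3 S680
G1 X163.870 Y53.143 F1135
G1 X168.219 Y43.027
G1 X172.822 Y34.172
G1 X166.464 Y40.028
M5
G0 X149.665 Y87.307
M3 S680
G1 X102.008 Y121.625 F1135
G1 X207.356 Y29.442
G1 X42.389 Y46.629
G1 X204.316 Y43.684
G1 X149.665 Y87.307
M5
G0 X65.284 Y102.361
M3 S680
G1 X106.269 Y102.631 F1135
G1 X150.155 Y106.241
G1 X196.941 Y113.190
G1 X246.629 Y123.478
M5
G0 X0.000 Y0.000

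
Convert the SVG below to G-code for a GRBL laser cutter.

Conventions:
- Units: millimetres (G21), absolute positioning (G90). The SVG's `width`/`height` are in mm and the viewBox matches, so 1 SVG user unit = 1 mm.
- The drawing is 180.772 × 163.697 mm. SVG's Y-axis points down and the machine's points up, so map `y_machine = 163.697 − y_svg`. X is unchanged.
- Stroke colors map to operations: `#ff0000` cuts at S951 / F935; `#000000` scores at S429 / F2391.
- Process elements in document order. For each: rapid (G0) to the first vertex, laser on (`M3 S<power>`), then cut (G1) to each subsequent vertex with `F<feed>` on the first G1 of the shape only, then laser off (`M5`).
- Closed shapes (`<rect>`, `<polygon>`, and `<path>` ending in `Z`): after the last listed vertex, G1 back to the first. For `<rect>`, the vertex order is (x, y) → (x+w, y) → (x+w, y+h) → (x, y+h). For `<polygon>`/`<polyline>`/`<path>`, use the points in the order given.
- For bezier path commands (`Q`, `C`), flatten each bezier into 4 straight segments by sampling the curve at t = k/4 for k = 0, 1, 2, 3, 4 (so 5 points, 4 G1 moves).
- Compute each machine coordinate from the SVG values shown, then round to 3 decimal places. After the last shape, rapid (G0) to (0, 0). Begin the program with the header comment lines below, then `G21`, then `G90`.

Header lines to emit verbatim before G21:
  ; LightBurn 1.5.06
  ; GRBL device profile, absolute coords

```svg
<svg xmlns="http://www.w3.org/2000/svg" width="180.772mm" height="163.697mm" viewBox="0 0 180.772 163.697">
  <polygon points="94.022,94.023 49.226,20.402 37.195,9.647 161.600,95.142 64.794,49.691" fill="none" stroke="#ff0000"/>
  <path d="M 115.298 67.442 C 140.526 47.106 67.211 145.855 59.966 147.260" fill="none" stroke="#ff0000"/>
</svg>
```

; LightBurn 1.5.06
; GRBL device profile, absolute coords
G21
G90
G0 X94.022 Y69.674
M3 S951
G1 X49.226 Y143.295 F935
G1 X37.195 Y154.050
G1 X161.600 Y68.555
G1 X64.794 Y114.006
G1 X94.022 Y69.674
M5
G0 X115.298 Y96.255
M3 S951
G1 X118.314 Y92.560 F935
G1 X99.809 Y64.499
G1 X75.216 Y32.361
G1 X59.966 Y16.437
M5
G0 X0.000 Y0.000

1 u = 1 mm; y_m = 163.697 − y.

[1] `<polygon>` closed polygon, #ff0000→cut S951 F935: (94.022,69.674) → (49.226,143.295) → (37.195,154.050) → (161.600,68.555) → (64.794,114.006) → (94.022,69.674) (closed)

[2] `<path>` cubic bezier, #ff0000→cut S951 F935: (115.298,96.255) → (118.314,92.560) → (99.809,64.499) → (75.216,32.361) → (59.966,16.437)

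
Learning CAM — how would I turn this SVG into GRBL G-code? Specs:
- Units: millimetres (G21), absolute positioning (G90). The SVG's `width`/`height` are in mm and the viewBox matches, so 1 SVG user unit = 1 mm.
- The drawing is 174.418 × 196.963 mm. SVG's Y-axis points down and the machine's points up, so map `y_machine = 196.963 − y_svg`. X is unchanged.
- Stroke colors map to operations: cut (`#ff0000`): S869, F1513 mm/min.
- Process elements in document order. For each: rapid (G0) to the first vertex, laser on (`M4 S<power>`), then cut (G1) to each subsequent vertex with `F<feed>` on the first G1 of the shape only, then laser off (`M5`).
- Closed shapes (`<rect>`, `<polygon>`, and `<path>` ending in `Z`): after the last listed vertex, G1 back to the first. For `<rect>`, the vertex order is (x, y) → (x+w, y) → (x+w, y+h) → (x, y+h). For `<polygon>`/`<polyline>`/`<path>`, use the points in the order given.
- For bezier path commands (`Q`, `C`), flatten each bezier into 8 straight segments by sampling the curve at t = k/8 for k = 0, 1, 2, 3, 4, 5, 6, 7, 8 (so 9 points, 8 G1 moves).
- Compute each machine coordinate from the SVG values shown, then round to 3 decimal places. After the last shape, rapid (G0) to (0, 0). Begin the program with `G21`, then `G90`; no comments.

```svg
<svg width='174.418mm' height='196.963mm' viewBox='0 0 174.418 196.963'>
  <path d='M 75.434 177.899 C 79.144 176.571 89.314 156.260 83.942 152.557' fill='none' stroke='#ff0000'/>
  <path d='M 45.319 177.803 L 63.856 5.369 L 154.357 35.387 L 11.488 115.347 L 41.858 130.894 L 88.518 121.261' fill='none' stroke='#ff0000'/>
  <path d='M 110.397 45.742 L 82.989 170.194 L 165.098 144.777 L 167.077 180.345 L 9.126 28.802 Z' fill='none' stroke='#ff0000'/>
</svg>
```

G21
G90
G0 X75.434 Y19.064
M4 S869
G1 X77.085 Y20.382 F1513
G1 X79.084 Y23.063
G1 X81.173 Y26.690
G1 X83.094 Y30.844
G1 X84.589 Y35.110
G1 X85.401 Y39.071
G1 X85.271 Y42.308
G1 X83.942 Y44.406
M5
G0 X45.319 Y19.160
M4 S869
G1 X63.856 Y191.594 F1513
G1 X154.357 Y161.576
G1 X11.488 Y81.616
G1 X41.858 Y66.069
G1 X88.518 Y75.702
M5
G0 X110.397 Y151.221
M4 S869
G1 X82.989 Y26.769 F1513
G1 X165.098 Y52.186
G1 X167.077 Y16.618
G1 X9.126 Y168.161
G1 X110.397 Y151.221
M5
G0 X0.000 Y0.000

viewBox `0 0 174.418 196.963` with mm width/height → 1 unit = 1 mm. Flip: y_m = 196.963 − y_svg.

**Shape 1** — `<path>` cubic bezier, stroke `#ff0000` → cut (S869, F1513). Control points (SVG): P0=(75.434,177.899), P1=(79.144,176.571), P2=(89.314,156.260), P3=(83.942,152.557); sampled at t=k/8. Machine vertices: (75.434,19.064) → (77.085,20.382) → (79.084,23.063) → (81.173,26.690) → (83.094,30.844) → (84.589,35.110) → (85.401,39.071) → (85.271,42.308) → (83.942,44.406). Open path.

**Shape 2** — `<path>` open polyline, stroke `#ff0000` → cut (S869, F1513). Machine vertices: (45.319,19.160) → (63.856,191.594) → (154.357,161.576) → (11.488,81.616) → (41.858,66.069) → (88.518,75.702). Open path.

**Shape 3** — `<path>` closed polygon, stroke `#ff0000` → cut (S869, F1513). Machine vertices: (110.397,151.221) → (82.989,26.769) → (165.098,52.186) → (167.077,16.618) → (9.126,168.161) → (110.397,151.221). Closed: final G1 returns to the first vertex.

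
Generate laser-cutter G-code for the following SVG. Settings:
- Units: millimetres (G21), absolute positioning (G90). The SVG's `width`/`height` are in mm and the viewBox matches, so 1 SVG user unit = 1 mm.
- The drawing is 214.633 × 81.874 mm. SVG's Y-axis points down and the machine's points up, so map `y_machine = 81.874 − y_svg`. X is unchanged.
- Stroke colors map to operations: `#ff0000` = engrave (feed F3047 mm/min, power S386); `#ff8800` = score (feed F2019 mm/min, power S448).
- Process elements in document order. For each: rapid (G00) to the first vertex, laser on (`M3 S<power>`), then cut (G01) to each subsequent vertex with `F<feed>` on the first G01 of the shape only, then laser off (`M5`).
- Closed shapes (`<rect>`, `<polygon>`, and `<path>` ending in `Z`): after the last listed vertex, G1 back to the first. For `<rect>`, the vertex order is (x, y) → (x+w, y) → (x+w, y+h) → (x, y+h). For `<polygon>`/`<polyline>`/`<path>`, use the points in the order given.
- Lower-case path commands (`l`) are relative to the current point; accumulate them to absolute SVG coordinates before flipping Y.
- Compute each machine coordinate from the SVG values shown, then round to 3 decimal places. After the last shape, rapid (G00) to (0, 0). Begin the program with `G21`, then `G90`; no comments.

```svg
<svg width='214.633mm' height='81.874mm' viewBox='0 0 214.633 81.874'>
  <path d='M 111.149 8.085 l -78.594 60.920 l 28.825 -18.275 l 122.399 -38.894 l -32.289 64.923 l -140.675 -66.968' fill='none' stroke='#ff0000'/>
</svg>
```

G21
G90
G00 X111.149 Y73.789
M3 S386
G01 X32.555 Y12.869 F3047
G01 X61.380 Y31.144
G01 X183.779 Y70.038
G01 X151.490 Y5.115
G01 X10.815 Y72.083
M5
G00 X0.000 Y0.000

1 u = 1 mm; y_m = 81.874 − y.

[1] `<path>` open polyline, #ff0000→engrave S386 F3047: (111.149,73.789) → (32.555,12.869) → (61.380,31.144) → (183.779,70.038) → (151.490,5.115) → (10.815,72.083)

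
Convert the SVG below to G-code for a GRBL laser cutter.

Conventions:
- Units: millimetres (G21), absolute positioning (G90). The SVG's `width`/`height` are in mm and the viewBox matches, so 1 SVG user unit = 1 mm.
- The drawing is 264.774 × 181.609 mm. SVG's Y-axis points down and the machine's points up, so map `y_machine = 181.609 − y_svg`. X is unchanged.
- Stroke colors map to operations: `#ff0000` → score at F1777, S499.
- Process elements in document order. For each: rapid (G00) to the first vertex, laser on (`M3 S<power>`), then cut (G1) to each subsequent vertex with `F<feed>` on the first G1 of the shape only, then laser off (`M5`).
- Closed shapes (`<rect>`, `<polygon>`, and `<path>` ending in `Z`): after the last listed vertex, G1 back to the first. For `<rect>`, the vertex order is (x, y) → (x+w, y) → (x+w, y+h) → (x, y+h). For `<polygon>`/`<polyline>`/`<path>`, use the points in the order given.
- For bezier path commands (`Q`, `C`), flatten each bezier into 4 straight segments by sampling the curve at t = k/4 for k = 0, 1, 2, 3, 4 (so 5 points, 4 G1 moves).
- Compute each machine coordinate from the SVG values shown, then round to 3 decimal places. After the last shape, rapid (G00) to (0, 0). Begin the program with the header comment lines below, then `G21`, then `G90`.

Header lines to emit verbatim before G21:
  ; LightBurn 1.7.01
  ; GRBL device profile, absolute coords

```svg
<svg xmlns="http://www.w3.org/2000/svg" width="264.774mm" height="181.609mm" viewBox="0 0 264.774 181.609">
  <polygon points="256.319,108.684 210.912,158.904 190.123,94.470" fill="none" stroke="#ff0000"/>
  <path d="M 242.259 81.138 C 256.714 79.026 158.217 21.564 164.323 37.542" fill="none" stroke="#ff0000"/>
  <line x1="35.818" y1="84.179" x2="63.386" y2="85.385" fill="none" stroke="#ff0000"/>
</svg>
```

; LightBurn 1.7.01
; GRBL device profile, absolute coords
G21
G90
G00 X256.319 Y72.925
M3 S499
G1 X210.912 Y22.705 F1777
G1 X190.123 Y87.139
G1 X256.319 Y72.925
M5
G00 X242.259 Y100.471
M3 S499
G1 X235.321 Y110.421 F1777
G1 X206.422 Y129.053
G1 X175.957 Y144.293
G1 X164.323 Y144.067
M5
G00 X35.818 Y97.430
M3 S499
G1 X63.386 Y96.224 F1777
M5
G00 X0.000 Y0.000

viewBox `0 0 264.774 181.609` with mm width/height → 1 unit = 1 mm. Flip: y_m = 181.609 − y_svg.

**Shape 1** — `<polygon>` regular polygon, stroke `#ff0000` → score (S499, F1777). Machine vertices: (256.319,72.925) → (210.912,22.705) → (190.123,87.139) → (256.319,72.925). Closed: final G1 returns to the first vertex.

**Shape 2** — `<path>` cubic bezier, stroke `#ff0000` → score (S499, F1777). Control points (SVG): P0=(242.259,81.138), P1=(256.714,79.026), P2=(158.217,21.564), P3=(164.323,37.542); sampled at t=k/4. Machine vertices: (242.259,100.471) → (235.321,110.421) → (206.422,129.053) → (175.957,144.293) → (164.323,144.067). Open path.

**Shape 3** — `<line>` line segment, stroke `#ff0000` → score (S499, F1777). Machine vertices: (35.818,97.430) → (63.386,96.224). Open path.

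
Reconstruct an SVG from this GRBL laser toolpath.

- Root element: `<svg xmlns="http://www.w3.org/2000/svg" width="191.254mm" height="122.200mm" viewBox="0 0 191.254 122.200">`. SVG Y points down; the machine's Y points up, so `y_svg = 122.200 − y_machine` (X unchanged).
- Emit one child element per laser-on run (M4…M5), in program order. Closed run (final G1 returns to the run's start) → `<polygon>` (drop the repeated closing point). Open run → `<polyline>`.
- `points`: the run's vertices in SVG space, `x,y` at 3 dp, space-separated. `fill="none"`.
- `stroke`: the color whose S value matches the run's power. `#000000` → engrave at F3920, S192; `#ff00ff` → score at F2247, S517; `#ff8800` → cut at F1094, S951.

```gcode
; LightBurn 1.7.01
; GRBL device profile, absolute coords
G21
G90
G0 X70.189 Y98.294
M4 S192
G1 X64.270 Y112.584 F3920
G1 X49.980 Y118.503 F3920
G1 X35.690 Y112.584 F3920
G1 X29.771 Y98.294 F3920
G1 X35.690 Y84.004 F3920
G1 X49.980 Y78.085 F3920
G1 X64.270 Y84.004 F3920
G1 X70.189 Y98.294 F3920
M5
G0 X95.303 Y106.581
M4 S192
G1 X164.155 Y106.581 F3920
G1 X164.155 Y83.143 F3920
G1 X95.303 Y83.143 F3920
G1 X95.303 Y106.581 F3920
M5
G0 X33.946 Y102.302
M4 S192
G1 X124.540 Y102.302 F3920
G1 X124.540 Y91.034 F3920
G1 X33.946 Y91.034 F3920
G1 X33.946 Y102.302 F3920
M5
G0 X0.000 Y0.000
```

<svg xmlns="http://www.w3.org/2000/svg" width="191.254mm" height="122.200mm" viewBox="0 0 191.254 122.200">
  <polygon points="70.189,23.906 64.270,9.616 49.980,3.697 35.690,9.616 29.771,23.906 35.690,38.196 49.980,44.115 64.270,38.196" fill="none" stroke="#000000"/>
  <polygon points="95.303,15.619 164.155,15.619 164.155,39.057 95.303,39.057" fill="none" stroke="#000000"/>
  <polygon points="33.946,19.898 124.540,19.898 124.540,31.166 33.946,31.166" fill="none" stroke="#000000"/>
</svg>

Machine Y-up, SVG Y-down with viewBox height 122.200, so y_svg = 122.200 − y_machine; X carries over. Every run uses S192, so all elements get stroke `#000000` (engrave).

Run 1: The run returns to its start, so emit a `<polygon>` with points (Y-flipped): 70.189,23.906 64.270,9.616 49.980,3.697 35.690,9.616 29.771,23.906 35.690,38.196 49.980,44.115 64.270,38.196.

Run 2: The run returns to its start, so emit a `<polygon>` with points (Y-flipped): 95.303,15.619 164.155,15.619 164.155,39.057 95.303,39.057.

Run 3: The run returns to its start, so emit a `<polygon>` with points (Y-flipped): 33.946,19.898 124.540,19.898 124.540,31.166 33.946,31.166.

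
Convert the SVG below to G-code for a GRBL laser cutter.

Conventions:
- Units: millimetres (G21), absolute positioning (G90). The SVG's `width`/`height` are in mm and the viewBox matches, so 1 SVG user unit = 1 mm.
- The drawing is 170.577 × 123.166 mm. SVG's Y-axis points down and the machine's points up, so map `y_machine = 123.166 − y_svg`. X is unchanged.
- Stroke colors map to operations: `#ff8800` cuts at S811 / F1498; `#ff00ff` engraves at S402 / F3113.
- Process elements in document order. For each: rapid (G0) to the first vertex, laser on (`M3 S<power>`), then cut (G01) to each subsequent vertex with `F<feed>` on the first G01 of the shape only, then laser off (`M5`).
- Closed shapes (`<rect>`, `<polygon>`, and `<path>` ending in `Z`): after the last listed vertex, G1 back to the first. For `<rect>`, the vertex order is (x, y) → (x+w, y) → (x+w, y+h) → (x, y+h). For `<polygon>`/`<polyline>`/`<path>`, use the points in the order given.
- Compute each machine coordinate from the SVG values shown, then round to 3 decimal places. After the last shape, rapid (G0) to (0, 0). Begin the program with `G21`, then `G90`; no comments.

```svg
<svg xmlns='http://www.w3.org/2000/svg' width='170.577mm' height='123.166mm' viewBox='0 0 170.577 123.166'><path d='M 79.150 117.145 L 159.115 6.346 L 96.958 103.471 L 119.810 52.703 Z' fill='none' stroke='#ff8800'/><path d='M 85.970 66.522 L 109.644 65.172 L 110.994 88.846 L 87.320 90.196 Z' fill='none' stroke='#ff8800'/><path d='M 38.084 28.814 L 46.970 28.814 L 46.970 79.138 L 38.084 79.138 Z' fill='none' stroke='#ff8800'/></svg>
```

G21
G90
G0 X79.150 Y6.021
M3 S811
G01 X159.115 Y116.820 F1498
G01 X96.958 Y19.695
G01 X119.810 Y70.463
G01 X79.150 Y6.021
M5
G0 X85.970 Y56.644
M3 S811
G01 X109.644 Y57.994 F1498
G01 X110.994 Y34.320
G01 X87.320 Y32.970
G01 X85.970 Y56.644
M5
G0 X38.084 Y94.352
M3 S811
G01 X46.970 Y94.352 F1498
G01 X46.970 Y44.028
G01 X38.084 Y44.028
G01 X38.084 Y94.352
M5
G0 X0.000 Y0.000

viewBox `0 0 170.577 123.166` with mm width/height → 1 unit = 1 mm. Flip: y_m = 123.166 − y_svg.

**Shape 1** — `<path>` closed polygon, stroke `#ff8800` → cut (S811, F1498). Machine vertices: (79.150,6.021) → (159.115,116.820) → (96.958,19.695) → (119.810,70.463) → (79.150,6.021). Closed: final G1 returns to the first vertex.

**Shape 2** — `<path>` regular polygon, stroke `#ff8800` → cut (S811, F1498). Machine vertices: (85.970,56.644) → (109.644,57.994) → (110.994,34.320) → (87.320,32.970) → (85.970,56.644). Closed: final G1 returns to the first vertex.

**Shape 3** — `<path>` rectangle, stroke `#ff8800` → cut (S811, F1498). Machine vertices: (38.084,94.352) → (46.970,94.352) → (46.970,44.028) → (38.084,44.028) → (38.084,94.352). Closed: final G1 returns to the first vertex.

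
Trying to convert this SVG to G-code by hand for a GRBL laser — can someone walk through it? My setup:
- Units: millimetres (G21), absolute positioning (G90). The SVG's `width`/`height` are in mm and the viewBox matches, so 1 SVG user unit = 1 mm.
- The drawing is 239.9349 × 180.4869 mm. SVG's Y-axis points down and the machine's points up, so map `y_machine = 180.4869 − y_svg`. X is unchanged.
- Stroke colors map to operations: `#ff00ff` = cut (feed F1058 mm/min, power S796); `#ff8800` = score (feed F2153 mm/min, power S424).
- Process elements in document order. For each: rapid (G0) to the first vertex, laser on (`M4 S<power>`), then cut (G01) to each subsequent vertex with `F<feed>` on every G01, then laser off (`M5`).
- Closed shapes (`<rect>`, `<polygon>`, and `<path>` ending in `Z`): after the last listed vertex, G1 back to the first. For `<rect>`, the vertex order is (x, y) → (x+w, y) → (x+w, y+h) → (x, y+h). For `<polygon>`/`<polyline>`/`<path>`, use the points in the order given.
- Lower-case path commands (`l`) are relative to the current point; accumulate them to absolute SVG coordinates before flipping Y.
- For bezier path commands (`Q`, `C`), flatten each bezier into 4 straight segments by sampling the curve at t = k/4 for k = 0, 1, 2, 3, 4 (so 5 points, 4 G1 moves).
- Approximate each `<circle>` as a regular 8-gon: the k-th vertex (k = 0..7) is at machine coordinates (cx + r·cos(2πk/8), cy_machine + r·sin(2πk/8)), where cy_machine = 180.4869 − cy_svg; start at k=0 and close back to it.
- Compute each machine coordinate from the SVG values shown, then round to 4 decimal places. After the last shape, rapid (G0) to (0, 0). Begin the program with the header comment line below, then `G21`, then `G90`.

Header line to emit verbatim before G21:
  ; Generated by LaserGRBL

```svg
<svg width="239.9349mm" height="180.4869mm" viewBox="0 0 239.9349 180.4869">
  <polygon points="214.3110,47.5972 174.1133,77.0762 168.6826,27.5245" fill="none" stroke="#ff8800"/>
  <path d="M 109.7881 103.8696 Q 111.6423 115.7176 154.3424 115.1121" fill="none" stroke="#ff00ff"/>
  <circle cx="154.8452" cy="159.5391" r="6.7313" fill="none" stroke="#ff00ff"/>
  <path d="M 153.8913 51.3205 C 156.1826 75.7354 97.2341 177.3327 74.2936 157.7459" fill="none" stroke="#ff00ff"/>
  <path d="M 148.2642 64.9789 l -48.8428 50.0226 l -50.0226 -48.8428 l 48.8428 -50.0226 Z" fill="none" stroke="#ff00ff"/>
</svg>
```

viewBox `0 0 239.9349 180.4869` with mm width/height → 1 unit = 1 mm. Flip: y_m = 180.4869 − y_svg.

**Shape 1** — `<polygon>` regular polygon, stroke `#ff8800` → score (S424, F2153). Machine vertices: (214.3110,132.8897) → (174.1133,103.4107) → (168.6826,152.9624) → (214.3110,132.8897). Closed: final G1 returns to the first vertex.

**Shape 2** — `<path>` quadratic bezier, stroke `#ff00ff` → cut (S796, F1058). Control points (SVG): P0=(109.7881,103.8696), P1=(111.6423,115.7176), P2=(154.3424,115.1121); sampled at t=k/4. Machine vertices: (109.7881,76.6173) → (113.2681,71.4716) → (121.8538,67.8827) → (135.5452,65.8504) → (154.3424,65.3748). Open path.

**Shape 3** — `<circle>` circle, stroke `#ff00ff` → cut (S796, F1058). Machine vertices: (161.5765,20.9478) → (159.6049,25.7075) → (154.8452,27.6791) → (150.0855,25.7075) → (148.1139,20.9478) → (150.0855,16.1881) → (154.8452,14.2165) → (159.6049,16.1881) → (161.5765,20.9478). Closed: final G1 returns to the first vertex.

**Shape 4** — `<path>` cubic bezier, stroke `#ff00ff` → cut (S796, F1058). Control points (SVG): P0=(153.8913,51.3205), P1=(156.1826,75.7354), P2=(97.2341,177.3327), P3=(74.2936,157.7459); sampled at t=k/4. Machine vertices: (153.8913,129.1664) → (145.6468,99.4830) → (123.5544,59.4531) → (96.7310,27.6734) → (74.2936,22.7410). Open path.

**Shape 5** — `<path>` regular polygon, stroke `#ff00ff` → cut (S796, F1058). Machine vertices: (148.2642,115.5080) → (99.4214,65.4854) → (49.3988,114.3282) → (98.2416,164.3508) → (148.2642,115.5080). Closed: final G1 returns to the first vertex.

; Generated by LaserGRBL
G21
G90
G0 X214.3110 Y132.8897
M4 S424
G01 X174.1133 Y103.4107 F2153
G01 X168.6826 Y152.9624 F2153
G01 X214.3110 Y132.8897 F2153
M5
G0 X109.7881 Y76.6173
M4 S796
G01 X113.2681 Y71.4716 F1058
G01 X121.8538 Y67.8827 F1058
G01 X135.5452 Y65.8504 F1058
G01 X154.3424 Y65.3748 F1058
M5
G0 X161.5765 Y20.9478
M4 S796
G01 X159.6049 Y25.7075 F1058
G01 X154.8452 Y27.6791 F1058
G01 X150.0855 Y25.7075 F1058
G01 X148.1139 Y20.9478 F1058
G01 X150.0855 Y16.1881 F1058
G01 X154.8452 Y14.2165 F1058
G01 X159.6049 Y16.1881 F1058
G01 X161.5765 Y20.9478 F1058
M5
G0 X153.8913 Y129.1664
M4 S796
G01 X145.6468 Y99.4830 F1058
G01 X123.5544 Y59.4531 F1058
G01 X96.7310 Y27.6734 F1058
G01 X74.2936 Y22.7410 F1058
M5
G0 X148.2642 Y115.5080
M4 S796
G01 X99.4214 Y65.4854 F1058
G01 X49.3988 Y114.3282 F1058
G01 X98.2416 Y164.3508 F1058
G01 X148.2642 Y115.5080 F1058
M5
G0 X0.0000 Y0.0000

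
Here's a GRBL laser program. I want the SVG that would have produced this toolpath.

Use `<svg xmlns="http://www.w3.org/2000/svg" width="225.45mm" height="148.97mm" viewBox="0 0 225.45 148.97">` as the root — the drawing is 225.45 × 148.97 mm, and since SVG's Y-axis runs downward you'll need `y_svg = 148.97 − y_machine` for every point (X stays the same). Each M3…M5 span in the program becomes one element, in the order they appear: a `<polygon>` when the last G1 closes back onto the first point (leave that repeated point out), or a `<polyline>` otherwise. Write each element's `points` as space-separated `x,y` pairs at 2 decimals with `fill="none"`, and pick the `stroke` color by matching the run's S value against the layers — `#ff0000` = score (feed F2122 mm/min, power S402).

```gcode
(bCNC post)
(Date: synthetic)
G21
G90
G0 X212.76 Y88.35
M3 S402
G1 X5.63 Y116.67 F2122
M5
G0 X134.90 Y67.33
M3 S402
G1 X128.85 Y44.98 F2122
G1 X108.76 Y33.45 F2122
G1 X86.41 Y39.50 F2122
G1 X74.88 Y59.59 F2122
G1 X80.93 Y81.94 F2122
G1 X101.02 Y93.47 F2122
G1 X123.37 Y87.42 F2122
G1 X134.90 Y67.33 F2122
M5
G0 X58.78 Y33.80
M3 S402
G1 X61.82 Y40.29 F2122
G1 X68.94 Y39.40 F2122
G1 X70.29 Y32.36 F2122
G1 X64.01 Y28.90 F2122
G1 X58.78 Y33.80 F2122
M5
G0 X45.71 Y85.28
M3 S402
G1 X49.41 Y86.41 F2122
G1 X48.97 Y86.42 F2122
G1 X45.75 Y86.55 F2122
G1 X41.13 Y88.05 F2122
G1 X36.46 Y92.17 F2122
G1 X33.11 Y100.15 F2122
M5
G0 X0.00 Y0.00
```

Each laser-on run becomes one SVG element. Flip Y back into SVG space with y_svg = 148.97 − y_machine. Every run uses S402, so all elements get stroke `#ff0000` (score).

Run 1: The run is open, so emit a `<polyline>` with points (Y-flipped): 212.76,60.62 5.63,32.30.

Run 2: The run returns to its start, so emit a `<polygon>` with points (Y-flipped): 134.90,81.64 128.85,103.99 108.76,115.52 86.41,109.47 74.88,89.38 80.93,67.03 101.02,55.50 123.37,61.55.

Run 3: The run returns to its start, so emit a `<polygon>` with points (Y-flipped): 58.78,115.17 61.82,108.68 68.94,109.57 70.29,116.61 64.01,120.07.

Run 4: The run is open, so emit a `<polyline>` with points (Y-flipped): 45.71,63.69 49.41,62.56 48.97,62.55 45.75,62.42 41.13,60.92 36.46,56.80 33.11,48.82.

<svg xmlns="http://www.w3.org/2000/svg" width="225.45mm" height="148.97mm" viewBox="0 0 225.45 148.97">
  <polyline points="212.76,60.62 5.63,32.30" fill="none" stroke="#ff0000"/>
  <polygon points="134.90,81.64 128.85,103.99 108.76,115.52 86.41,109.47 74.88,89.38 80.93,67.03 101.02,55.50 123.37,61.55" fill="none" stroke="#ff0000"/>
  <polygon points="58.78,115.17 61.82,108.68 68.94,109.57 70.29,116.61 64.01,120.07" fill="none" stroke="#ff0000"/>
  <polyline points="45.71,63.69 49.41,62.56 48.97,62.55 45.75,62.42 41.13,60.92 36.46,56.80 33.11,48.82" fill="none" stroke="#ff0000"/>
</svg>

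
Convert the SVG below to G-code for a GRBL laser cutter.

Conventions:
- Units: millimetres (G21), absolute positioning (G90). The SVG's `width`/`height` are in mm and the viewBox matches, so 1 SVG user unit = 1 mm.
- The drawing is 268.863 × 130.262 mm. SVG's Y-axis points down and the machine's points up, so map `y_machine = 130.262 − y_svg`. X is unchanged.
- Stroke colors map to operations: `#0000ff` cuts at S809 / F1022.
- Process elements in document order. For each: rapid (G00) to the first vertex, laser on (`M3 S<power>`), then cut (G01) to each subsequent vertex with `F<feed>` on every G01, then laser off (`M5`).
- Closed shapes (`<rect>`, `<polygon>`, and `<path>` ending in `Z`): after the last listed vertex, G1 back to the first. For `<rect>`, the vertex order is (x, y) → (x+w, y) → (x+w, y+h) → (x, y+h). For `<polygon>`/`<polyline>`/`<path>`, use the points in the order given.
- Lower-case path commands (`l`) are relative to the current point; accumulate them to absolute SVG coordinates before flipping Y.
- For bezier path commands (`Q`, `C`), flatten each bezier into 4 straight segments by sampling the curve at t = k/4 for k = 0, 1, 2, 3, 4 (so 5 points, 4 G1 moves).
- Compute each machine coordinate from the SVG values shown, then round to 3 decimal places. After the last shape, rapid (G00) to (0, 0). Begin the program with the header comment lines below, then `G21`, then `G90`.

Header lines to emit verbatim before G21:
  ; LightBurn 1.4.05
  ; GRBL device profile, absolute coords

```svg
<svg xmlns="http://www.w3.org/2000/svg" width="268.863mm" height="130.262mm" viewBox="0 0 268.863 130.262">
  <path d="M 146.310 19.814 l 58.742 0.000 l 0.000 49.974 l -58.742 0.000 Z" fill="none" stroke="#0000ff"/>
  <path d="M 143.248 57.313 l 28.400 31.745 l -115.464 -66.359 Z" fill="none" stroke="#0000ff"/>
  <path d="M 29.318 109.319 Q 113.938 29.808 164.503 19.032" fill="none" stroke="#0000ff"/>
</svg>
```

1 u = 1 mm; y_m = 130.262 − y.

[1] `<path>` rectangle, #0000ff→cut S809 F1022: (146.310,110.448) → (205.052,110.448) → (205.052,60.474) → (146.310,60.474) → (146.310,110.448) (closed)

[2] `<path>` closed polygon, #0000ff→cut S809 F1022: (143.248,72.949) → (171.648,41.204) → (56.184,107.563) → (143.248,72.949) (closed)

[3] `<path>` quadratic bezier, #0000ff→cut S809 F1022: (29.318,20.943) → (69.500,56.403) → (105.424,83.270) → (137.092,101.546) → (164.503,111.230)

; LightBurn 1.4.05
; GRBL device profile, absolute coords
G21
G90
G00 X146.310 Y110.448
M3 S809
G01 X205.052 Y110.448 F1022
G01 X205.052 Y60.474 F1022
G01 X146.310 Y60.474 F1022
G01 X146.310 Y110.448 F1022
M5
G00 X143.248 Y72.949
M3 S809
G01 X171.648 Y41.204 F1022
G01 X56.184 Y107.563 F1022
G01 X143.248 Y72.949 F1022
M5
G00 X29.318 Y20.943
M3 S809
G01 X69.500 Y56.403 F1022
G01 X105.424 Y83.270 F1022
G01 X137.092 Y101.546 F1022
G01 X164.503 Y111.230 F1022
M5
G00 X0.000 Y0.000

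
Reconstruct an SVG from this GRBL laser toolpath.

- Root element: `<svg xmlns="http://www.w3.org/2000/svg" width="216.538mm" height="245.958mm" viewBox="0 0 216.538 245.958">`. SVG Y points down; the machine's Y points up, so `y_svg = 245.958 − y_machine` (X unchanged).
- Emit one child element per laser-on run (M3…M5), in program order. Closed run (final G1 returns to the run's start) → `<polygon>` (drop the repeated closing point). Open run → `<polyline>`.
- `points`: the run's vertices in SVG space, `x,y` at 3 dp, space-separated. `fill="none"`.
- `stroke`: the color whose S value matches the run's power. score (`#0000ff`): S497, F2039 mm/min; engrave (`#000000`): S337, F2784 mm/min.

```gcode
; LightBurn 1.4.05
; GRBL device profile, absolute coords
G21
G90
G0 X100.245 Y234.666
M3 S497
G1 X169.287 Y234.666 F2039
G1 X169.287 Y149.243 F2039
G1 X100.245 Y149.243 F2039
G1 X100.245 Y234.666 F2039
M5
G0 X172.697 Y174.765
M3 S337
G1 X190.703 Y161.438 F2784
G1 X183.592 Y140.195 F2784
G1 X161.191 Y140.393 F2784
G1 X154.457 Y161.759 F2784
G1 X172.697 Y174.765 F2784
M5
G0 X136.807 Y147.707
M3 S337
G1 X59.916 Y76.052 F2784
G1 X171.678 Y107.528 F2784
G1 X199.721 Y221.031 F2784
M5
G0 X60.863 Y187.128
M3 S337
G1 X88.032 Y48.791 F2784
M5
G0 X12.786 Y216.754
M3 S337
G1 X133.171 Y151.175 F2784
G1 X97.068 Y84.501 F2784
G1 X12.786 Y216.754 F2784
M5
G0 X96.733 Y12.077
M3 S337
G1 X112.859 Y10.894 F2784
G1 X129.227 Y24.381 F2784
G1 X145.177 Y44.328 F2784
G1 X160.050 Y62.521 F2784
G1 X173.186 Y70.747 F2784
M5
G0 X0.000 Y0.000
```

Machine Y-up, SVG Y-down with viewBox height 245.958, so y_svg = 245.958 − y_machine; X carries over.

Run 1: power S497 maps to stroke `#0000ff` (score). The run returns to its start, so emit a `<polygon>` with points (Y-flipped): 100.245,11.292 169.287,11.292 169.287,96.715 100.245,96.715.

Run 2: the run's S337 means `#000000` (engrave). The run returns to its start, so emit a `<polygon>` with points (Y-flipped): 172.697,71.193 190.703,84.520 183.592,105.763 161.191,105.565 154.457,84.199.

Run 3: power S337 maps to stroke `#000000` (engrave). The run is open, so emit a `<polyline>` with points (Y-flipped): 136.807,98.251 59.916,169.906 171.678,138.430 199.721,24.927.

Run 4: S337 ⇒ engrave layer `#000000`. The run is open, so emit a `<polyline>` with points (Y-flipped): 60.863,58.830 88.032,197.167.

Run 5: the run's S337 means `#000000` (engrave). The run returns to its start, so emit a `<polygon>` with points (Y-flipped): 12.786,29.204 133.171,94.783 97.068,161.457.

Run 6: the run's S337 means `#000000` (engrave). The run is open, so emit a `<polyline>` with points (Y-flipped): 96.733,233.881 112.859,235.064 129.227,221.577 145.177,201.630 160.050,183.437 173.186,175.211.

<svg xmlns="http://www.w3.org/2000/svg" width="216.538mm" height="245.958mm" viewBox="0 0 216.538 245.958">
  <polygon points="100.245,11.292 169.287,11.292 169.287,96.715 100.245,96.715" fill="none" stroke="#0000ff"/>
  <polygon points="172.697,71.193 190.703,84.520 183.592,105.763 161.191,105.565 154.457,84.199" fill="none" stroke="#000000"/>
  <polyline points="136.807,98.251 59.916,169.906 171.678,138.430 199.721,24.927" fill="none" stroke="#000000"/>
  <polyline points="60.863,58.830 88.032,197.167" fill="none" stroke="#000000"/>
  <polygon points="12.786,29.204 133.171,94.783 97.068,161.457" fill="none" stroke="#000000"/>
  <polyline points="96.733,233.881 112.859,235.064 129.227,221.577 145.177,201.630 160.050,183.437 173.186,175.211" fill="none" stroke="#000000"/>
</svg>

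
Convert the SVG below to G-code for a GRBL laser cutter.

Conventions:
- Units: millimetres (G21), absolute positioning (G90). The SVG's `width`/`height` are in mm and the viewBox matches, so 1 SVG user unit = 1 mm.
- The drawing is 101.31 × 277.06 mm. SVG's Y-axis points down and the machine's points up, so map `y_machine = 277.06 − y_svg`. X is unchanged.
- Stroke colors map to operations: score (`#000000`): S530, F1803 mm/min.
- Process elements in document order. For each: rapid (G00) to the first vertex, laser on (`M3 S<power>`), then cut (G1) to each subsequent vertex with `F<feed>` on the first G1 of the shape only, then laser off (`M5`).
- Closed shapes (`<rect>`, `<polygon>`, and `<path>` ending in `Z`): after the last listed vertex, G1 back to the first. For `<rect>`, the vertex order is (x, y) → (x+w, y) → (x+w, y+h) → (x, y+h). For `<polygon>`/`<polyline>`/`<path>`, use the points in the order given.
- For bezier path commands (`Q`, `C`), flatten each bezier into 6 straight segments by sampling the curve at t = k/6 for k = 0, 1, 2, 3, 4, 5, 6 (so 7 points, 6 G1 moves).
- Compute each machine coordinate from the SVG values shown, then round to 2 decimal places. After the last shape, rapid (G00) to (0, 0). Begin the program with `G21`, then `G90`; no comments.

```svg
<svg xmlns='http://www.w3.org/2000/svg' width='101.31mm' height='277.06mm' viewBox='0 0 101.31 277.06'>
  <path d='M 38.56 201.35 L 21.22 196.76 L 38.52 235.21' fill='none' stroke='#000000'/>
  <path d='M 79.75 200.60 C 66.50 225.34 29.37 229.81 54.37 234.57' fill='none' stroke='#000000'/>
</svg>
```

G21
G90
G00 X38.56 Y75.71
M3 S530
G1 X21.22 Y80.30 F1803
G1 X38.52 Y41.85
M5
G00 X79.75 Y76.46
M3 S530
G1 X71.53 Y65.68 F1803
G1 X61.73 Y57.72
G1 X52.72 Y51.98
G1 X46.89 Y47.91
G1 X46.65 Y44.94
G1 X54.37 Y42.49
M5
G00 X0.00 Y0.00

1 u = 1 mm; y_m = 277.06 − y.

[1] `<path>` open polyline, #000000→score S530 F1803: (38.56,75.71) → (21.22,80.30) → (38.52,41.85)

[2] `<path>` cubic bezier, #000000→score S530 F1803: (79.75,76.46) → (71.53,65.68) → (61.73,57.72) → (52.72,51.98) → (46.89,47.91) → (46.65,44.94) → (54.37,42.49)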